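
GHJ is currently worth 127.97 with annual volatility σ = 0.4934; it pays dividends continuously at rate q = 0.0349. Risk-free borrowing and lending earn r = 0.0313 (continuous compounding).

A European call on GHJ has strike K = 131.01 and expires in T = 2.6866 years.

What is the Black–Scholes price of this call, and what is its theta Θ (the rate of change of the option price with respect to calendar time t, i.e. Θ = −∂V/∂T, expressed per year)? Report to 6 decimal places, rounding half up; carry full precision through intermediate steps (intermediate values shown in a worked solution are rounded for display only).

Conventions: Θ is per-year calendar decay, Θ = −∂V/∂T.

price = 35.275117
Θ = -5.175942

σ√T = 0.4934·√2.6866 = 0.808725
d₁ = (ln(S/K) + (r−q+σ²/2)T) / (σ√T) = (ln(127.97/131.01) + (0.0313−0.0349+0.4934²/2)·2.6866) / 0.808725 = (-0.023478 + 0.317346) / 0.808725 = 0.363372
d₂ = d₁ − σ√T = 0.363372 − 0.808725 = -0.445352
e^{−rT} = 0.919348
e^{−qT} = 0.910499
N(d₁) = 0.641837,  N(d₂) = 0.328033
Call price V = S·e^{−qT}·N(d₁) − K·e^{−rT}·N(d₂) = 74.784605 − 39.509488 = 35.275117
φ(d₁) = (1/√(2π))·e^{−d₁²/2} = 0.373455
Θ = −S·e^{−qT}·φ(d₁)·σ/(2√T) + q·S·e^{−qT}·N(d₁) − r·K·e^{−rT}·N(d₂) = −6.549278 + 2.609983 − 1.236647 = -5.175942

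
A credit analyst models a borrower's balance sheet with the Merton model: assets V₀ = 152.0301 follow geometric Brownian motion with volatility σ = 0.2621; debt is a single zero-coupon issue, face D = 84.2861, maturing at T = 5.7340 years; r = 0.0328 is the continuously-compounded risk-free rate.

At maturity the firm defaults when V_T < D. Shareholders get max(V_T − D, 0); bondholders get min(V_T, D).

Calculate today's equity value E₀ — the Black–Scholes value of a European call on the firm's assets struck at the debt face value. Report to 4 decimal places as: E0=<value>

E0=85.4284

Work the structural quantities from V₀ = 152.0301 against face 84.2861:
d₁ = [ln(V₀/D) + (r + σ²/2)T] / (σ√T)
   = [ln(152.0301/84.2861) + (0.0328 + 0.5·0.2621²)·5.7340] / (0.2621·√5.7340)
   = [0.589862 + 0.385028] / 0.627619 = 1.553315
d₂ = d₁ − σ√T = 1.553315 − 0.627619 = 0.925696
N(d₁) = 0.939826,  N(d₂) = 0.822698,  e^(−rT) = 0.828552
E₀ = V₀·N(d₁) − D·e^(−rT)·N(d₂)
   = 152.0301·0.939826 − 84.2861·0.828552·0.822698 = 85.428357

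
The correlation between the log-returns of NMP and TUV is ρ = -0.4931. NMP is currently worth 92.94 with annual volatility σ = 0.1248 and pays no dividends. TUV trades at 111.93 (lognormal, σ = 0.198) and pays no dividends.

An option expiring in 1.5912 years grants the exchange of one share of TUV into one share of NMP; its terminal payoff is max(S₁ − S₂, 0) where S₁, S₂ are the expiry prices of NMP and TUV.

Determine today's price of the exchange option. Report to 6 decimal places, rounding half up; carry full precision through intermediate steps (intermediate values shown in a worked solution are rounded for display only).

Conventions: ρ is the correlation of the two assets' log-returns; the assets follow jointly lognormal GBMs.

exchange price = 6.840371

σ_eff = √(σ₁² + σ₂² − 2ρσ₁σ₂) = √(0.1248² + 0.198² − 2·-0.4931·0.1248·0.198) = 0.281333
d₁ = (ln(S₁/S₂) + (q₂ − q₁ + σ_eff²/2)T) / (σ_eff√T) = (ln(92.94/111.93) + (0.0 − 0.0 + 0.039574)·1.5912) / 0.354882 = -0.346451
d₂ = d₁ − σ_eff√T = -0.346451 − 0.354882 = -0.701333
N(d₁) = 0.364502,  N(d₂) = 0.241548
V = S₁·e^{−q₁T}·N(d₁) − S₂·e^{−q₂T}·N(d₂) = 33.876812 − 27.036441 = 6.840371
Key observation: pricing in TUV-units makes this a unit-strike call on the ratio S₁/S₂ — the risk-free rate cancels and cannot affect the value.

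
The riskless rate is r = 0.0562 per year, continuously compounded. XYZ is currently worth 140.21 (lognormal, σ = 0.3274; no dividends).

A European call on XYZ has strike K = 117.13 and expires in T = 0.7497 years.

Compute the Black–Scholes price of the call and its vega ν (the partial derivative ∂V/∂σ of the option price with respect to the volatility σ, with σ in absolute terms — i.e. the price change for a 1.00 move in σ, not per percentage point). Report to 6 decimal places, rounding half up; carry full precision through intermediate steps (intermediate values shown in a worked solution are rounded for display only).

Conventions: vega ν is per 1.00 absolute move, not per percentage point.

price = 32.291521
ν = 31.579480

σ√T = 0.3274·√0.7497 = 0.283480
d₁ = (ln(S/K) + (r+σ²/2)T) / (σ√T) = (ln(140.21/117.13) + (0.0562+0.3274²/2)·0.7497) / 0.283480 = (0.179857 + 0.082314) / 0.283480 = 0.924829
d₂ = d₁ − σ√T = 0.924829 − 0.283480 = 0.641349
e^{−rT} = 0.958742
N(d₁) = 0.822473,  N(d₂) = 0.739352
Call price V = S·N(d₁) − K·e^{−rT}·N(d₂) = 115.318871 − 83.027349 = 32.291521
φ(d₁) = (1/√(2π))·e^{−d₁²/2} = 0.260125
ν = S·φ(d₁)·√T = 31.579480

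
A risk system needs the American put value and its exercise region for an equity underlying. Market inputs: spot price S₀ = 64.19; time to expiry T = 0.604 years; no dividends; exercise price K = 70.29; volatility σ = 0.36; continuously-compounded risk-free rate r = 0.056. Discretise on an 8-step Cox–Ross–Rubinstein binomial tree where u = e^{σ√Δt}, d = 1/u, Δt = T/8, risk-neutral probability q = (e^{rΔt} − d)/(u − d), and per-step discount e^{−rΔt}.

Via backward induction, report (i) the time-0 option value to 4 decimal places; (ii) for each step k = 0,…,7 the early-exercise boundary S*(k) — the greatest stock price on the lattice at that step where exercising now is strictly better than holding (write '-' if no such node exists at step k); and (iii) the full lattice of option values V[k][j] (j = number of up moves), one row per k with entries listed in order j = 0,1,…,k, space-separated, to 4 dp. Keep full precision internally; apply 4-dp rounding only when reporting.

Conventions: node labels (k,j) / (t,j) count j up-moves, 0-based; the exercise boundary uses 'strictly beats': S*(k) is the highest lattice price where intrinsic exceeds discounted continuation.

price = 9.9647
boundary = - - - 47.7077 52.6682 47.7077 52.6682 58.1444
tree:
9.9647
13.5260 6.4407
17.7826 9.3278 3.5698
22.5823 13.0702 5.6148 1.5280
27.0756 17.6218 8.5691 2.6687 0.3849
31.1456 22.5823 12.5907 4.5668 0.7680 0.0000
34.8324 27.0756 17.6218 7.5995 1.5324 0.0000 0.0000
38.1719 31.1456 22.5823 12.1456 3.0573 0.0000 0.0000 0.0000
41.1969 34.8324 27.0756 17.6218 6.1000 0.0000 0.0000 0.0000 0.0000

params: Δt=0.07550 u=1.10398 d=0.90582 q=0.49667 e^(-rΔt)=0.99578
t_8 payoffs: 41.1969 34.8324 27.0756 17.6218 6.1000 0.0000 0.0000 0.0000 0.0000
t_7: node(7,0) S=32.1181 payoff=38.1719 vs cont=37.8753 → 38.1719 [stop]  node(7,1) S=39.1444 payoff=31.1456 vs cont=30.8491 → 31.1456 [stop]  node(7,2) S=47.7077 payoff=22.5823 vs cont=22.2857 → 22.5823 [stop]  node(7,3) S=58.1444 payoff=12.1456 vs cont=11.8491 → 12.1456 [stop]  node(7,4) S=70.8642 payoff=0.0000 vs cont=3.0573 → 3.0573 [wait]  node(7,5) S=86.3667 payoff=0.0000 vs cont=0.0000 → 0.0000 [wait]  node(7,6) S=105.2605 payoff=0.0000 vs cont=0.0000 → 0.0000 [wait]  node(7,7) S=128.2876 payoff=0.0000 vs cont=0.0000 → 0.0000 [wait]  ⇒ S*(7)=58.1444
t_6: node(6,0) S=35.4576 payoff=34.8324 vs cont=34.5358 → 34.8324 [stop]  node(6,1) S=43.2144 payoff=27.0756 vs cont=26.7790 → 27.0756 [stop]  node(6,2) S=52.6682 payoff=17.6218 vs cont=17.3253 → 17.6218 [stop]  node(6,3) S=64.1900 payoff=6.1000 vs cont=7.5995 → 7.5995 [wait]  node(6,4) S=78.2324 payoff=0.0000 vs cont=1.5324 → 1.5324 [wait]  node(6,5) S=95.3467 payoff=0.0000 vs cont=0.0000 → 0.0000 [wait]  node(6,6) S=116.2051 payoff=0.0000 vs cont=0.0000 → 0.0000 [wait]  ⇒ S*(6)=52.6682
t_5: node(5,0) S=39.1444 payoff=31.1456 vs cont=30.8491 → 31.1456 [stop]  node(5,1) S=47.7077 payoff=22.5823 vs cont=22.2857 → 22.5823 [stop]  node(5,2) S=58.1444 payoff=12.1456 vs cont=12.5907 → 12.5907 [wait]  node(5,3) S=70.8642 payoff=0.0000 vs cont=4.5668 → 4.5668 [wait]  node(5,4) S=86.3667 payoff=0.0000 vs cont=0.7680 → 0.7680 [wait]  node(5,5) S=105.2605 payoff=0.0000 vs cont=0.0000 → 0.0000 [wait]  ⇒ S*(5)=47.7077
t_4: node(4,0) S=43.2144 payoff=27.0756 vs cont=26.7790 → 27.0756 [stop]  node(4,1) S=52.6682 payoff=17.6218 vs cont=17.5454 → 17.6218 [stop]  node(4,2) S=64.1900 payoff=6.1000 vs cont=8.5691 → 8.5691 [wait]  node(4,3) S=78.2324 payoff=0.0000 vs cont=2.6687 → 2.6687 [wait]  node(4,4) S=95.3467 payoff=0.0000 vs cont=0.3849 → 0.3849 [wait]  ⇒ S*(4)=52.6682
t_3: node(3,0) S=47.7077 payoff=22.5823 vs cont=22.2857 → 22.5823 [stop]  node(3,1) S=58.1444 payoff=12.1456 vs cont=13.0702 → 13.0702 [wait]  node(3,2) S=70.8642 payoff=0.0000 vs cont=5.6148 → 5.6148 [wait]  node(3,3) S=86.3667 payoff=0.0000 vs cont=1.5280 → 1.5280 [wait]  ⇒ S*(3)=47.7077
t_2: node(2,0) S=52.6682 payoff=17.6218 vs cont=17.7826 → 17.7826 [wait]  node(2,1) S=64.1900 payoff=6.1000 vs cont=9.3278 → 9.3278 [wait]  node(2,2) S=78.2324 payoff=0.0000 vs cont=3.5698 → 3.5698 [wait]  ⇒ S*(2)=-
t_1: node(1,0) S=58.1444 payoff=12.1456 vs cont=13.5260 → 13.5260 [wait]  node(1,1) S=70.8642 payoff=0.0000 vs cont=6.4407 → 6.4407 [wait]  ⇒ S*(1)=-
t_0: node(0,0) S=64.1900 payoff=6.1000 vs cont=9.9647 → 9.9647 [wait]  ⇒ S*(0)=-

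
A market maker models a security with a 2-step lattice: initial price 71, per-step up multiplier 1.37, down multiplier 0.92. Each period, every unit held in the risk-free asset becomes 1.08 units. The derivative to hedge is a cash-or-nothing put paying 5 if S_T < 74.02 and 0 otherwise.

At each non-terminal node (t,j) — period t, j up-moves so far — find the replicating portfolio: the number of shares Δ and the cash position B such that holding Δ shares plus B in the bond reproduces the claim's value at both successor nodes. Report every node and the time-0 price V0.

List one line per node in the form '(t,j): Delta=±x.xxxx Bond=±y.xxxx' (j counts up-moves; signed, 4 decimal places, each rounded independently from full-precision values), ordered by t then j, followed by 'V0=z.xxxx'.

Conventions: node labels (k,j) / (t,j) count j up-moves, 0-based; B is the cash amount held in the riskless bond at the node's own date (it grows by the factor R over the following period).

Since d<R<u, set p* = (R−d)/(u−d) = 0.3556; price each node as the discounted p*-expectation of its children.
At maturity the claim pays: V(2,0)=5.0000, V(2,1)=0.0000, V(2,2)=0.0000
  t=1,j=0: stock 65.3200 → up 89.4884 (V=0.0000), down 60.0944 (V=5.0000). Price 2.9835; hedge Δ=-0.1701, bond B=14.0947.
  t=1,j=1: stock 97.2700 → up 133.2599 (V=0.0000), down 89.4884 (V=0.0000). Price 0.0000; hedge Δ=0.0000, bond B=0.0000.
  t=0,j=0: stock 71.0000 → up 97.2700 (V=0.0000), down 65.3200 (V=2.9835). Price 1.7803; hedge Δ=-0.0934, bond B=8.4104.
Check: Δ(0,0)·S0 + B(0,0) = 1.7803 = V0.

(0,0): Delta=-0.0934 Bond=8.4104
(1,0): Delta=-0.1701 Bond=14.0947
(1,1): Delta=0.0000 Bond=0.0000
V0=1.7803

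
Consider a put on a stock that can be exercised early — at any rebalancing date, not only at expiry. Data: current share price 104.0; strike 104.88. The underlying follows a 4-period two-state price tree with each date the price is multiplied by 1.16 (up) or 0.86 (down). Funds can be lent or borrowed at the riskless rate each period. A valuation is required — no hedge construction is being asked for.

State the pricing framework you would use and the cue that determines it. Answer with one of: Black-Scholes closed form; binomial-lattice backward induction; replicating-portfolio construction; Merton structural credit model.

framework: binomial-lattice backward induction

Key observation: an American put (K = 104.88, S₀ = 104) on a 4-date tree has no closed form — the optimal stopping decision is embedded and must be resolved recursively from expiry.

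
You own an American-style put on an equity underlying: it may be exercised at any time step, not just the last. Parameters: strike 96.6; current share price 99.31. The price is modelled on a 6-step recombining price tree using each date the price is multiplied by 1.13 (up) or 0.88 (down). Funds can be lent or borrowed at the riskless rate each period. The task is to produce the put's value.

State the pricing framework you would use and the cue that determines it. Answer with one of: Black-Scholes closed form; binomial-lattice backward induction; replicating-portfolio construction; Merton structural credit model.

framework: binomial-lattice backward induction

Key observation: the put (strike 96.6 on spot 99.31) is American-style on a 6-step discrete price model, so the early-exercise decision at every node requires stepwise backward valuation — a closed form cannot price the exercise right.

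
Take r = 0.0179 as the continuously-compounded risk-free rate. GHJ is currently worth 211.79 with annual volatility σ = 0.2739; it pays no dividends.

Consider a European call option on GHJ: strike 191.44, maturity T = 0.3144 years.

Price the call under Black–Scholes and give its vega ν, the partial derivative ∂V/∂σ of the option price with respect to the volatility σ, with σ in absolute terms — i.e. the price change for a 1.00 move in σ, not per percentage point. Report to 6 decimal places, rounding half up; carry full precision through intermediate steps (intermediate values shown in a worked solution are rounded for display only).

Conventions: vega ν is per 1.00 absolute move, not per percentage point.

price = 25.864815
ν = 35.188897

σ√T = 0.2739·√0.3144 = 0.153580
d₁ = (ln(S/K) + (r+σ²/2)T) / (σ√T) = (ln(211.79/191.44) + (0.0179+0.2739²/2)·0.3144) / 0.153580 = (0.101021 + 0.017421) / 0.153580 = 0.771209
d₂ = d₁ − σ√T = 0.771209 − 0.153580 = 0.617629
e^{−rT} = 0.994388
N(d₁) = 0.779708,  N(d₂) = 0.731590
Call price V = S·N(d₁) − K·e^{−rT}·N(d₂) = 165.134441 − 139.269626 = 25.864815
φ(d₁) = (1/√(2π))·e^{−d₁²/2} = 0.296319
ν = S·φ(d₁)·√T = 35.188897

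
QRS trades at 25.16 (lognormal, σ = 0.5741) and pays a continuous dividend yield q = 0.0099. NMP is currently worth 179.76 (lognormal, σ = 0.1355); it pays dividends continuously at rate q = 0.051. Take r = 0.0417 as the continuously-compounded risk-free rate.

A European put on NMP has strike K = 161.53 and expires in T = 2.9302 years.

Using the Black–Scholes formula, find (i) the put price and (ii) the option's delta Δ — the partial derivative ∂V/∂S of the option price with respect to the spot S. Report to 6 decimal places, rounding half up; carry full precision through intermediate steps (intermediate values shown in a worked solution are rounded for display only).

σ√T = 0.1355·√2.9302 = 0.231947
d₁ = (ln(S/K) + (r−q+σ²/2)T) / (σ√T) = (ln(179.76/161.53) + (0.0417−0.051+0.1355²/2)·2.9302) / 0.231947 = (0.106932 − 0.000351) / 0.231947 = 0.459505
d₂ = d₁ − σ√T = 0.459505 − 0.231947 = 0.227558
e^{−rT} = 0.884981
e^{−qT} = 0.861190
N(−d₁) = 0.322936,  N(−d₂) = 0.409995
Put price V = K·e^{−rT}·N(−d₂) − S·e^{−qT}·N(−d₁) = 58.609168 − 49.992910 = 8.616258
Δ = −e^{−qT}·N(−d₁) = -0.278109

price = 8.616258
Δ = -0.278109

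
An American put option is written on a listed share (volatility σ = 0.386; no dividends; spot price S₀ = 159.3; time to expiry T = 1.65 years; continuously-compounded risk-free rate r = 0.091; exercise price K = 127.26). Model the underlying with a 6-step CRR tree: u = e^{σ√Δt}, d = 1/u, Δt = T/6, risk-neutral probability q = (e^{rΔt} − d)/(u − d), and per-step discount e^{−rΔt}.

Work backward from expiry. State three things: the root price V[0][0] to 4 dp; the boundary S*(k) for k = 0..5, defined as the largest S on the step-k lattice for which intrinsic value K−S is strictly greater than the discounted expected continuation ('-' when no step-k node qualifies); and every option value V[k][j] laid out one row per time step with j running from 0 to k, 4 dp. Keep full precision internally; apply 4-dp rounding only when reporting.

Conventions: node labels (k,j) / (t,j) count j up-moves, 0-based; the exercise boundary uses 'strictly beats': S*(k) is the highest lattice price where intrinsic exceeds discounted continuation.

price = 9.9055
boundary = - - - 86.7933 70.8885 86.7933
tree:
9.9055
16.3616 4.2360
26.2216 7.7640 1.0795
40.4667 13.9283 2.2670 0.0000
56.3715 24.2596 4.7606 0.0000 0.0000
69.3617 40.4667 9.9971 0.0000 0.0000 0.0000
79.9714 56.3715 20.9936 0.0000 0.0000 0.0000 0.0000

Δt=0.27500  u=1.22436  d=0.81675  q=0.51174  discount=0.97529
step 6 (expiry): payoffs max(K−S,0) = 79.9714 56.3715 20.9936 0.0000 0.0000 0.0000 0.0000
step 5: (k=5,j=0): S=57.8983, K−S=69.3617, hold=66.2165 ⇒ V=69.3617 exercise | (k=5,j=1): S=86.7933, K−S=40.4667, hold=37.3216 ⇒ V=40.4667 exercise | (k=5,j=2): S=130.1086, K−S=0.0000, hold=9.9971 ⇒ V=9.9971 continue | (k=5,j=3): S=195.0409, K−S=0.0000, hold=0.0000 ⇒ V=0.0000 continue | (k=5,j=4): S=292.3786, K−S=0.0000, hold=0.0000 ⇒ V=0.0000 continue | (k=5,j=5): S=438.2939, K−S=0.0000, hold=0.0000 ⇒ V=0.0000 continue  boundary S*=86.7933
step 4: (k=4,j=0): S=70.8885, K−S=56.3715, hold=53.2263 ⇒ V=56.3715 exercise | (k=4,j=1): S=106.2664, K−S=20.9936, hold=24.2596 ⇒ V=24.2596 continue | (k=4,j=2): S=159.3000, K−S=0.0000, hold=4.7606 ⇒ V=4.7606 continue | (k=4,j=3): S=238.8007, K−S=0.0000, hold=0.0000 ⇒ V=0.0000 continue | (k=4,j=4): S=357.9773, K−S=0.0000, hold=0.0000 ⇒ V=0.0000 continue  boundary S*=70.8885
step 3: (k=3,j=0): S=86.7933, K−S=40.4667, hold=38.9516 ⇒ V=40.4667 exercise | (k=3,j=1): S=130.1086, K−S=0.0000, hold=13.9283 ⇒ V=13.9283 continue | (k=3,j=2): S=195.0409, K−S=0.0000, hold=2.2670 ⇒ V=2.2670 continue | (k=3,j=3): S=292.3786, K−S=0.0000, hold=0.0000 ⇒ V=0.0000 continue  boundary S*=86.7933
step 2: (k=2,j=0): S=106.2664, K−S=20.9936, hold=26.2216 ⇒ V=26.2216 continue | (k=2,j=1): S=159.3000, K−S=0.0000, hold=7.7640 ⇒ V=7.7640 continue | (k=2,j=2): S=238.8007, K−S=0.0000, hold=1.0795 ⇒ V=1.0795 continue  boundary S*=-
step 1: (k=1,j=0): S=130.1086, K−S=0.0000, hold=16.3616 ⇒ V=16.3616 continue | (k=1,j=1): S=195.0409, K−S=0.0000, hold=4.2360 ⇒ V=4.2360 continue  boundary S*=-
step 0: (k=0,j=0): S=159.3000, K−S=0.0000, hold=9.9055 ⇒ V=9.9055 continue  boundary S*=-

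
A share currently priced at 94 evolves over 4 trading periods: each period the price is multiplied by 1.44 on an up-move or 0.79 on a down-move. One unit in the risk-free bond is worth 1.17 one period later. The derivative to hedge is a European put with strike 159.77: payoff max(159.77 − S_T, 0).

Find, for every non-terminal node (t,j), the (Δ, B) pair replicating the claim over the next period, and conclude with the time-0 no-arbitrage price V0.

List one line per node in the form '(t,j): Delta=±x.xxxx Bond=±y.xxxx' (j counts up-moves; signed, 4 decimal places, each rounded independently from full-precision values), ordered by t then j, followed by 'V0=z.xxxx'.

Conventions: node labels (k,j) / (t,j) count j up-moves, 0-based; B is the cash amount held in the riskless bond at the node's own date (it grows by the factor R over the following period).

(0,0): Delta=-0.3578 Bond=51.1073
(1,0): Delta=-0.6795 Bond=83.6836
(1,1): Delta=-0.2324 Bond=42.8224
(2,0): Delta=-1.0000 Bond=116.7142
(2,1): Delta=-0.5545 Bond=84.5488
(2,2): Delta=-0.1068 Bond=25.6270
(3,0): Delta=-1.0000 Bond=136.5556
(3,1): Delta=-1.0000 Bond=136.5556
(3,2): Delta=-0.3809 Bond=72.1826
(3,3): Delta=0.0000 Bond=0.0000
V0=17.4757

Under the risk-neutral measure, an up-move has probability p* = (R−d)/(u−d) = 0.5846 and values discount at R = 1.17.
Terminal payoffs: V(4,0)=123.1569, V(4,1)=93.0322, V(4,2)=38.1214, V(4,3)=0.0000, V(4,4)=0.0000
(3,0): S=46.3457. Δ = (V_up−V_dn)/(S_up−S_dn) = (93.0322−123.1569)/(66.7378−36.6131) = -1.0000. V = [p*·93.0322 + (1−p*)·123.1569]/1.17 = 90.2099. B = V − Δ·S = 136.5556.
(3,1): S=84.4782. Δ = (V_up−V_dn)/(S_up−S_dn) = (38.1214−93.0322)/(121.6486−66.7378) = -1.0000. V = [p*·38.1214 + (1−p*)·93.0322]/1.17 = 52.0774. B = V − Δ·S = 136.5556.
(3,2): S=153.9855. Δ = (V_up−V_dn)/(S_up−S_dn) = (0.0000−38.1214)/(221.7392−121.6486) = -0.3809. V = [p*·0.0000 + (1−p*)·38.1214]/1.17 = 13.5342. B = V − Δ·S = 72.1826.
(3,3): S=280.6825. Δ = (V_up−V_dn)/(S_up−S_dn) = (0.0000−0.0000)/(404.1828−221.7392) = 0.0000. V = [p*·0.0000 + (1−p*)·0.0000]/1.17 = 0.0000. B = V − Δ·S = 0.0000.
(2,0): S=58.6654. Δ = (V_up−V_dn)/(S_up−S_dn) = (52.0774−90.2099)/(84.4782−46.3457) = -1.0000. V = [p*·52.0774 + (1−p*)·90.2099]/1.17 = 58.0488. B = V − Δ·S = 116.7142.
(2,1): S=106.9344. Δ = (V_up−V_dn)/(S_up−S_dn) = (13.5342−52.0774)/(153.9855−84.4782) = -0.5545. V = [p*·13.5342 + (1−p*)·52.0774]/1.17 = 25.2517. B = V − Δ·S = 84.5488.
(2,2): S=194.9184. Δ = (V_up−V_dn)/(S_up−S_dn) = (0.0000−13.5342)/(280.6825−153.9855) = -0.1068. V = [p*·0.0000 + (1−p*)·13.5342]/1.17 = 4.8051. B = V − Δ·S = 25.6270.
(1,0): S=74.2600. Δ = (V_up−V_dn)/(S_up−S_dn) = (25.2517−58.0488)/(106.9344−58.6654) = -0.6795. V = [p*·25.2517 + (1−p*)·58.0488]/1.17 = 33.2266. B = V − Δ·S = 83.6836.
(1,1): S=135.3600. Δ = (V_up−V_dn)/(S_up−S_dn) = (4.8051−25.2517)/(194.9184−106.9344) = -0.2324. V = [p*·4.8051 + (1−p*)·25.2517]/1.17 = 11.3660. B = V − Δ·S = 42.8224.
(0,0): S=94.0000. Δ = (V_up−V_dn)/(S_up−S_dn) = (11.3660−33.2266)/(135.3600−74.2600) = -0.3578. V = [p*·11.3660 + (1−p*)·33.2266]/1.17 = 17.4757. B = V − Δ·S = 51.1073.
As a check, the time-0 holding Δ(0,0)·S0 + B(0,0) comes to 17.4757 — exactly V0.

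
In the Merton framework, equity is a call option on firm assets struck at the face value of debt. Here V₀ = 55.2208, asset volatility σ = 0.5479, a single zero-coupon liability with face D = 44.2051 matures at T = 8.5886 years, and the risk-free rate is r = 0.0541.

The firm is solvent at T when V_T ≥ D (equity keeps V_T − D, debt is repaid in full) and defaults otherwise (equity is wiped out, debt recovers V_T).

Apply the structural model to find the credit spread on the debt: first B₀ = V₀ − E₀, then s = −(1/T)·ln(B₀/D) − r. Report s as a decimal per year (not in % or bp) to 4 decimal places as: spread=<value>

Apply the equity-as-call identities (strike 44.2051, horizon 8.5886 years):
d₁ = [ln(V₀/D) + (r + σ²/2)T] / (σ√T)
   = [ln(55.2208/44.2051) + (0.0541 + 0.5·0.5479²)·8.5886] / (0.5479·√8.5886)
   = [0.222500 + 1.753768] / 1.605693 = 1.230788
d₂ = d₁ − σ√T = 1.230788 − 1.605693 = -0.374905
N(d₁) = 0.890799,  N(d₂) = 0.353866,  e^(−rT) = 0.628359
E₀ = V₀·N(d₁) − D·e^(−rT)·N(d₂)
   = 55.2208·0.890799 − 44.2051·0.628359·0.353866 = 39.361417
B₀ = V₀ − E₀ = 55.2208 − 39.361417 = 15.859383
spread = −(1/T)·ln(B₀/D) − r = −(1/8.5886)·ln(15.859383/44.2051) − 0.0541 = 0.06525343

spread=0.0653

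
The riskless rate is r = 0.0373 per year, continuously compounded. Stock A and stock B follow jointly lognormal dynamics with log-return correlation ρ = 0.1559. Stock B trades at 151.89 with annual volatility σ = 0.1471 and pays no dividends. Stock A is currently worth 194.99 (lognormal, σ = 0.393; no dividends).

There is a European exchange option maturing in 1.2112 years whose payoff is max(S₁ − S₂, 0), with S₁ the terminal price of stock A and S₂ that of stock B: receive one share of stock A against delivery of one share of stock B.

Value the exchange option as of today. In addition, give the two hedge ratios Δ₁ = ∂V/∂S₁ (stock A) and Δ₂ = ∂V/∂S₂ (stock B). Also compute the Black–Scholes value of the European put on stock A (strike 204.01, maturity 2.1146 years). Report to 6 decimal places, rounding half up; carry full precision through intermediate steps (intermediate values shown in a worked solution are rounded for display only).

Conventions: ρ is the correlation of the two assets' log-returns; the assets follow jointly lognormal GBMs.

σ_eff = √(σ₁² + σ₂² − 2ρσ₁σ₂) = √(0.393² + 0.1471² − 2·0.1559·0.393·0.1471) = 0.397570
d₁ = (ln(S₁/S₂) + (q₂ − q₁ + σ_eff²/2)T) / (σ_eff√T) = (ln(194.99/151.89) + (0.0 − 0.0 + 0.079031)·1.2112) / 0.437544 = 0.789667
d₂ = d₁ − σ_eff√T = 0.789667 − 0.437544 = 0.352123
N(d₁) = 0.785139,  N(d₂) = 0.637627
V = S₁·e^{−q₁T}·N(d₁) − S₂·e^{−q₂T}·N(d₂) = 153.094223 − 96.849150 = 56.245073
Δ₁ = e^{−q₁T}·N(d₁) = 0.785139;  Δ₂ = −e^{−q₂T}·N(d₂) = -0.637627
[vanilla: stock A put K=204.01]
σ√T = 0.393·√2.1146 = 0.571487
d₁ = (ln(S/K) + (r+σ²/2)T) / (σ√T) = (ln(194.99/204.01) + (0.0373+0.393²/2)·2.1146) / 0.571487 = (-0.045221 + 0.242174) / 0.571487 = 0.344632
d₂ = d₁ − σ√T = 0.344632 − 0.571487 = -0.226856
e^{−rT} = 0.924156
N(−d₁) = 0.365186,  N(−d₂) = 0.589732
price = K·e^{−rT}·N(−d₂) − S·N(−d₁) = 111.186313 − 71.207535 = 39.978778

exchange price = 56.245073
Δ1 = 0.785139
Δ2 = -0.637627
price(stock A put K=204.01) = 39.978778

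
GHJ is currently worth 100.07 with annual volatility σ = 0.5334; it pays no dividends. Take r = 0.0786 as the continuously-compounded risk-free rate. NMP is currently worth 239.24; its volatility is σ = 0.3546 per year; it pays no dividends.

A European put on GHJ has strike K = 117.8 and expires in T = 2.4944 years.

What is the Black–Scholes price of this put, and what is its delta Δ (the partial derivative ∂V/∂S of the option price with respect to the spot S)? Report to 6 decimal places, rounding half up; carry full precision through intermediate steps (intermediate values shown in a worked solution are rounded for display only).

price = 30.535740
Δ = -0.322643

σ√T = 0.5334·√2.4944 = 0.842434
d₁ = (ln(S/K) + (r+σ²/2)T) / (σ√T) = (ln(100.07/117.8) + (0.0786+0.5334²/2)·2.4944) / 0.842434 = (-0.163118 + 0.550908) / 0.842434 = 0.460320
d₂ = d₁ − σ√T = 0.460320 − 0.842434 = -0.382114
e^{−rT} = 0.821963
N(−d₁) = 0.322643,  N(−d₂) = 0.648812
Put price V = K·e^{−rT}·N(−d₂) − S·N(−d₁) = 62.822655 − 32.286915 = 30.535740
Δ = −N(−d₁) = -0.322643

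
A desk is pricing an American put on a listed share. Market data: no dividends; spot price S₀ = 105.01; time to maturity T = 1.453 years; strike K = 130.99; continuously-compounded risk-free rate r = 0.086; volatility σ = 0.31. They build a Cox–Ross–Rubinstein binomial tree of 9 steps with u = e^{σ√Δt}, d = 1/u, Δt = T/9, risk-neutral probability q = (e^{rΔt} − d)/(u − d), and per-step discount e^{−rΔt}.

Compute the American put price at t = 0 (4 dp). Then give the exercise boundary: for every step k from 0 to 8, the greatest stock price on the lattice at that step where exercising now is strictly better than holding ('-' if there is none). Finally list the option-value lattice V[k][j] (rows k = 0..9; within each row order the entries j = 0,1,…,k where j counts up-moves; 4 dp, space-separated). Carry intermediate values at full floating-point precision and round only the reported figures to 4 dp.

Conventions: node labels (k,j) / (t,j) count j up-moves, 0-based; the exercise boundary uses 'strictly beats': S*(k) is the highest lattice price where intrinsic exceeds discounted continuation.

price = 27.5562
boundary = - 92.7119 81.8541 92.7119 81.8541 92.7119 105.0100 92.7119 105.0100
tree:
27.5562
38.2781 18.5848
49.1359 27.0785 11.3913
58.7221 38.2781 17.6619 6.0186
67.1856 49.1359 26.4999 10.1322 2.4552
74.6580 58.7221 38.2781 16.5441 4.5980 0.5809
81.2552 67.1856 49.1359 25.9800 8.4433 1.2398 0.0000
87.0798 74.6580 58.7221 38.2781 15.0964 2.6458 0.0000 0.0000
92.2223 81.2552 67.1856 49.1359 25.9800 5.6466 0.0000 0.0000 0.0000
96.7625 87.0798 74.6580 58.7221 38.2781 12.0506 0.0000 0.0000 0.0000 0.0000

Δt=0.16144, u=1.13265, d=0.88289, q=0.52488, disc=e^(-rΔt)=0.98621
k=9 terminal: V=max(K-S,0) → 96.7625 87.0798 74.6580 58.7221 38.2781 12.0506 0.0000 0.0000 0.0000 0.0000
k=8: j=0 S=38.7677 intr=92.2223 cont=90.4162 V=92.2223[EX]; j=1 S=49.7348 intr=81.2552 cont=79.4491 V=81.2552[EX]; j=2 S=63.8044 intr=67.1856 cont=65.3795 V=67.1856[EX]; j=3 S=81.8541 intr=49.1359 cont=47.3298 V=49.1359[EX]; j=4 S=105.0100 intr=25.9800 cont=24.1739 V=25.9800[EX]; j=5 S=134.7165 intr=0.0000 cont=5.6466 V=5.6466[hold]; j=6 S=172.8267 intr=0.0000 cont=0.0000 V=0.0000[hold]; j=7 S=221.7180 intr=0.0000 cont=0.0000 V=0.0000[hold]; j=8 S=284.4403 intr=0.0000 cont=0.0000 V=0.0000[hold]  S*(8)=105.0100
k=7: j=0 S=43.9102 intr=87.0798 cont=85.2737 V=87.0798[EX]; j=1 S=56.3320 intr=74.6580 cont=72.8518 V=74.6580[EX]; j=2 S=72.2679 intr=58.7221 cont=56.9160 V=58.7221[EX]; j=3 S=92.7119 intr=38.2781 cont=36.4719 V=38.2781[EX]; j=4 S=118.9394 intr=12.0506 cont=15.0964 V=15.0964[hold]; j=5 S=152.5864 intr=0.0000 cont=2.6458 V=2.6458[hold]; j=6 S=195.7519 intr=0.0000 cont=0.0000 V=0.0000[hold]; j=7 S=251.1285 intr=0.0000 cont=0.0000 V=0.0000[hold]  S*(7)=92.7119
k=6: j=0 S=49.7348 intr=81.2552 cont=79.4491 V=81.2552[EX]; j=1 S=63.8044 intr=67.1856 cont=65.3795 V=67.1856[EX]; j=2 S=81.8541 intr=49.1359 cont=47.3298 V=49.1359[EX]; j=3 S=105.0100 intr=25.9800 cont=25.7505 V=25.9800[EX]; j=4 S=134.7165 intr=0.0000 cont=8.4433 V=8.4433[hold]; j=5 S=172.8267 intr=0.0000 cont=1.2398 V=1.2398[hold]; j=6 S=221.7180 intr=0.0000 cont=0.0000 V=0.0000[hold]  S*(6)=105.0100
k=5: j=0 S=56.3320 intr=74.6580 cont=72.8518 V=74.6580[EX]; j=1 S=72.2679 intr=58.7221 cont=56.9160 V=58.7221[EX]; j=2 S=92.7119 intr=38.2781 cont=36.4719 V=38.2781[EX]; j=3 S=118.9394 intr=12.0506 cont=16.5441 V=16.5441[hold]; j=4 S=152.5864 intr=0.0000 cont=4.5980 V=4.5980[hold]; j=5 S=195.7519 intr=0.0000 cont=0.5809 V=0.5809[hold]  S*(5)=92.7119
k=4: j=0 S=63.8044 intr=67.1856 cont=65.3795 V=67.1856[EX]; j=1 S=81.8541 intr=49.1359 cont=47.3298 V=49.1359[EX]; j=2 S=105.0100 intr=25.9800 cont=26.4999 V=26.4999[hold]; j=3 S=134.7165 intr=0.0000 cont=10.1322 V=10.1322[hold]; j=4 S=172.8267 intr=0.0000 cont=2.4552 V=2.4552[hold]  S*(4)=81.8541
k=3: j=0 S=72.2679 intr=58.7221 cont=56.9160 V=58.7221[EX]; j=1 S=92.7119 intr=38.2781 cont=36.7411 V=38.2781[EX]; j=2 S=118.9394 intr=12.0506 cont=17.6619 V=17.6619[hold]; j=3 S=152.5864 intr=0.0000 cont=6.0186 V=6.0186[hold]  S*(3)=92.7119
k=2: j=0 S=81.8541 intr=49.1359 cont=47.3298 V=49.1359[EX]; j=1 S=105.0100 intr=25.9800 cont=27.0785 V=27.0785[hold]; j=2 S=134.7165 intr=0.0000 cont=11.3913 V=11.3913[hold]  S*(2)=81.8541
k=1: j=0 S=92.7119 intr=38.2781 cont=37.0406 V=38.2781[EX]; j=1 S=118.9394 intr=12.0506 cont=18.5848 V=18.5848[hold]  S*(1)=92.7119
k=0: j=0 S=105.0100 intr=25.9800 cont=27.5562 V=27.5562[hold]  S*(0)=-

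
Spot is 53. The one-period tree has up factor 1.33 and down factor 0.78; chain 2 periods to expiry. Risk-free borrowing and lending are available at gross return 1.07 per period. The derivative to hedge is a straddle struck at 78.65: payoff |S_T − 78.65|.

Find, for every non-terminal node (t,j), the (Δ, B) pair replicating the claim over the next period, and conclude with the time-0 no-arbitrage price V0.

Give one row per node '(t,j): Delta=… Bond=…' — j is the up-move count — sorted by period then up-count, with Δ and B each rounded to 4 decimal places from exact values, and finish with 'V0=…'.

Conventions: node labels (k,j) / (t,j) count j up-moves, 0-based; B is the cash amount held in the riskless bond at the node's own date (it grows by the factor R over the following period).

(0,0): Delta=-0.4894 Bond=48.9692
(1,0): Delta=-1.0000 Bond=73.5047
(1,1): Delta=-0.2209 Bond=33.4730
V0=23.0303

The replicating-portfolio and risk-neutral prices coincide; use p* = (1.07−0.78)/(1.33−0.78) = 0.5273 for the latter.
At maturity the claim pays: V(2,0)=46.4048, V(2,1)=23.6678, V(2,2)=15.1017
(1,0): S=41.3400. Δ = (V_up−V_dn)/(S_up−S_dn) = (23.6678−46.4048)/(54.9822−32.2452) = -1.0000. V = [p*·23.6678 + (1−p*)·46.4048]/1.07 = 32.1647. B = V − Δ·S = 73.5047.
(1,1): S=70.4900. Δ = (V_up−V_dn)/(S_up−S_dn) = (15.1017−23.6678)/(93.7517−54.9822) = -0.2209. V = [p*·15.1017 + (1−p*)·23.6678]/1.07 = 17.8983. B = V − Δ·S = 33.4730.
(0,0): S=53.0000. Δ = (V_up−V_dn)/(S_up−S_dn) = (17.8983−32.1647)/(70.4900−41.3400) = -0.4894. V = [p*·17.8983 + (1−p*)·32.1647]/1.07 = 23.0303. B = V − Δ·S = 48.9692.
Sanity check at the root: Δ(0,0)·S0 + B(0,0) reproduces V0 = 23.0303.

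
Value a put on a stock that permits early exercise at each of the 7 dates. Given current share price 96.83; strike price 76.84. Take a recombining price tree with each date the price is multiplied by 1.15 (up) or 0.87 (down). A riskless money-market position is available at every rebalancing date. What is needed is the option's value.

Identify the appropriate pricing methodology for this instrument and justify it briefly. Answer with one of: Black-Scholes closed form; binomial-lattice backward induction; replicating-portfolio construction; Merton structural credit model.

framework: binomial-lattice backward induction

Key observation: early exercise of the strike-76.84 put must be checked at each of the 7 dates (spot 96.83), which forces a node-by-node comparison of intrinsic and continuation value backward from expiry.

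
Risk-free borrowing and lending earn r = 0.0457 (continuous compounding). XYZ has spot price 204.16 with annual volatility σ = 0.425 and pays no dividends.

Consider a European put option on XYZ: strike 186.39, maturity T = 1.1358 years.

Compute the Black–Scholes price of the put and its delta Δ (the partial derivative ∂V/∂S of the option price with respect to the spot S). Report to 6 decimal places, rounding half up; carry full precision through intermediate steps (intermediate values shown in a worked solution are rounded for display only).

σ√T = 0.425·√1.1358 = 0.452939
d₁ = (ln(S/K) + (r+σ²/2)T) / (σ√T) = (ln(204.16/186.39) + (0.0457+0.425²/2)·1.1358) / 0.452939 = (0.091063 + 0.154483) / 0.452939 = 0.542116
d₂ = d₁ − σ√T = 0.542116 − 0.452939 = 0.089177
e^{−rT} = 0.949418
N(−d₁) = 0.293869,  N(−d₂) = 0.464471
Put price V = K·e^{−rT}·N(−d₂) − S·N(−d₁) = 82.193646 − 59.996327 = 22.197319
Δ = −N(−d₁) = -0.293869

price = 22.197319
Δ = -0.293869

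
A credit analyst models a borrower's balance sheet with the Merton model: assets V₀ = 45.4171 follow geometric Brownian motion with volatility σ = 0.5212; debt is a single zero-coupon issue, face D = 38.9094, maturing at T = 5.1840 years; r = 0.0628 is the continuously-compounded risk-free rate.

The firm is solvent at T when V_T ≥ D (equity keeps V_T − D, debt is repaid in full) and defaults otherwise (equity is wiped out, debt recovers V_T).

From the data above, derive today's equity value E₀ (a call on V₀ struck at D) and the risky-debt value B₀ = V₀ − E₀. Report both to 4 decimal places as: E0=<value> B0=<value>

E0=26.2433 B0=19.1738

Work the structural quantities from V₀ = 45.4171 against face 38.9094:
d₁ = [ln(V₀/D) + (r + σ²/2)T] / (σ√T)
   = [ln(45.4171/38.9094) + (0.0628 + 0.5·0.5212²)·5.1840] / (0.5212·√5.1840)
   = [0.154653 + 1.029671] / 1.186689 = 0.998007
d₂ = d₁ − σ√T = 0.998007 − 1.186689 = -0.188682
N(d₁) = 0.840862,  N(d₂) = 0.425171,  e^(−rT) = 0.722126
E₀ = V₀·N(d₁) − D·e^(−rT)·N(d₂)
   = 45.4171·0.840862 − 38.9094·0.722126·0.425171 = 26.243270
B₀ = V₀ − E₀ = 45.4171 − 26.243270 = 19.173830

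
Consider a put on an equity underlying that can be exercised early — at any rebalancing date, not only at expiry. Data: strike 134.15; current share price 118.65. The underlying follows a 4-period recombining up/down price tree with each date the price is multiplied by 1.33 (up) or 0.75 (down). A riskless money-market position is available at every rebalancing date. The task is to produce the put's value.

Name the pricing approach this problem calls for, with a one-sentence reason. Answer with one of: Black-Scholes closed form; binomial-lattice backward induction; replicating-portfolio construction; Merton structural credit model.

Key observation: the put (strike 134.15 on spot 118.65) is American-style on a 4-step discrete price model, so the early-exercise decision at every node requires stepwise backward valuation — a closed form cannot price the exercise right.

framework: binomial-lattice backward induction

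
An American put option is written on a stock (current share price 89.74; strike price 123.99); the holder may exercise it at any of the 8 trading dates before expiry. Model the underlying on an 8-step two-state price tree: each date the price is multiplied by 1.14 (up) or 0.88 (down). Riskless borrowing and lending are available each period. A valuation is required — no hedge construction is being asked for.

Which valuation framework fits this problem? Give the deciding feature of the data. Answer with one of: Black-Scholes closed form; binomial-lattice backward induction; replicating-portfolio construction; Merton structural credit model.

Key observation: an American put (K = 123.99, S₀ = 89.74) on a 8-date tree has no closed form — the optimal stopping decision is embedded and must be resolved recursively from expiry.

framework: binomial-lattice backward induction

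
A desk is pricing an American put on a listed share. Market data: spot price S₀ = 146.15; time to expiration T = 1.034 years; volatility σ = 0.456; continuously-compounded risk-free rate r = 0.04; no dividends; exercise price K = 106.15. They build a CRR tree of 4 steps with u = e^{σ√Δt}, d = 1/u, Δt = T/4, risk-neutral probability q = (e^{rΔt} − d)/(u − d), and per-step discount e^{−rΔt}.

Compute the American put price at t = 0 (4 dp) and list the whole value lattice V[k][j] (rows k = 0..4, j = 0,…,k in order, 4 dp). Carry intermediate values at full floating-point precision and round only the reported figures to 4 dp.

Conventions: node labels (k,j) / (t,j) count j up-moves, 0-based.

params: Δt=0.25850 u=1.26092 d=0.79307 q=0.46451 e^(-rΔt)=0.98971
t_4 payoffs: 48.3344 14.2275 0.0000 0.0000 0.0000
k=3: node(3,0) S=72.9010 payoff=33.2490 vs cont=32.1570 → 33.2490 [stop]  node(3,1) S=115.9072 payoff=0.0000 vs cont=7.5402 → 7.5402 [wait]  node(3,2) S=184.2838 payoff=0.0000 vs cont=0.0000 → 0.0000 [wait]  node(3,3) S=292.9976 payoff=0.0000 vs cont=0.0000 → 0.0000 [wait]
k=2: node(2,0) S=91.9225 payoff=14.2275 vs cont=21.0878 → 21.0878 [wait]  node(2,1) S=146.1500 payoff=0.0000 vs cont=3.9962 → 3.9962 [wait]  node(2,2) S=232.3676 payoff=0.0000 vs cont=0.0000 → 0.0000 [wait]
k=1: node(1,0) S=115.9072 payoff=0.0000 vs cont=13.0132 → 13.0132 [wait]  node(1,1) S=184.2838 payoff=0.0000 vs cont=2.1179 → 2.1179 [wait]
k=0: node(0,0) S=146.1500 payoff=0.0000 vs cont=7.8704 → 7.8704 [wait]

price = 7.8704
tree:
7.8704
13.0132 2.1179
21.0878 3.9962 0.0000
33.2490 7.5402 0.0000 0.0000
48.3344 14.2275 0.0000 0.0000 0.0000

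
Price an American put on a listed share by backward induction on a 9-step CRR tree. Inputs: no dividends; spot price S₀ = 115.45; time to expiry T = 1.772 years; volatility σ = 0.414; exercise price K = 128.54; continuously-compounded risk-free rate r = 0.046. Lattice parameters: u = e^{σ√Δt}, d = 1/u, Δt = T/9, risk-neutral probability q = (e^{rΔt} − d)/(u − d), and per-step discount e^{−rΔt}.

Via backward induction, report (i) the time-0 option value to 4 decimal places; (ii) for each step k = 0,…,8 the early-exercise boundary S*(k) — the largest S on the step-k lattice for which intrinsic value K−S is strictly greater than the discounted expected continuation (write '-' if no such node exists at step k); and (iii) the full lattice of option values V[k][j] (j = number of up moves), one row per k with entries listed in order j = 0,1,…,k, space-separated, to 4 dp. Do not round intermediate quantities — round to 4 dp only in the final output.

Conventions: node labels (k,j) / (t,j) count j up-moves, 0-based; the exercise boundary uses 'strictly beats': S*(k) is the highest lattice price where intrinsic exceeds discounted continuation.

price = 28.6582
boundary = - - - 66.5355 55.3698 66.5355 79.9528 66.5355 79.9528
tree:
28.6582
38.1995 18.8177
49.4408 26.6900 10.6067
62.0045 36.7054 16.2959 4.6160
73.1702 48.6996 24.3480 7.8414 1.1930
82.4621 62.0045 35.1435 13.0604 2.3099 0.0000
90.1947 73.1702 48.5872 21.1786 4.4725 0.0000 0.0000
96.6296 82.4621 62.0045 33.0501 8.6597 0.0000 0.0000 0.0000
101.9846 90.1947 73.1702 48.5872 16.7669 0.0000 0.0000 0.0000 0.0000
106.4410 96.6296 82.4621 62.0045 32.4643 0.0000 0.0000 0.0000 0.0000 0.0000

params: Δt=0.19689 u=1.20166 d=0.83218 q=0.47883 e^(-rΔt)=0.99098
t_9 payoffs: 106.4410 96.6296 82.4621 62.0045 32.4643 0.0000 0.0000 0.0000 0.0000 0.0000
t_8: node(8,0) S=26.5554 payoff=101.9846 vs cont=100.8257 → 101.9846 [stop]  node(8,1) S=38.3453 payoff=90.1947 vs cont=89.0357 → 90.1947 [stop]  node(8,2) S=55.3698 payoff=73.1702 vs cont=72.0113 → 73.1702 [stop]  node(8,3) S=79.9528 payoff=48.5872 vs cont=47.4283 → 48.5872 [stop]  node(8,4) S=115.4500 payoff=13.0900 vs cont=16.7669 → 16.7669 [wait]  node(8,5) S=166.7072 payoff=0.0000 vs cont=0.0000 → 0.0000 [wait]  node(8,6) S=240.7215 payoff=0.0000 vs cont=0.0000 → 0.0000 [wait]  node(8,7) S=347.5964 payoff=0.0000 vs cont=0.0000 → 0.0000 [wait]  node(8,8) S=501.9214 payoff=0.0000 vs cont=0.0000 → 0.0000 [wait]  ⇒ S*(8)=79.9528
t_7: node(7,0) S=31.9104 payoff=96.6296 vs cont=95.4707 → 96.6296 [stop]  node(7,1) S=46.0779 payoff=82.4621 vs cont=81.3032 → 82.4621 [stop]  node(7,2) S=66.5355 payoff=62.0045 vs cont=60.8456 → 62.0045 [stop]  node(7,3) S=96.0757 payoff=32.4643 vs cont=33.0501 → 33.0501 [wait]  node(7,4) S=138.7312 payoff=0.0000 vs cont=8.6597 → 8.6597 [wait]  node(7,5) S=200.3248 payoff=0.0000 vs cont=0.0000 → 0.0000 [wait]  node(7,6) S=289.2644 payoff=0.0000 vs cont=0.0000 → 0.0000 [wait]  node(7,7) S=417.6914 payoff=0.0000 vs cont=0.0000 → 0.0000 [wait]  ⇒ S*(7)=66.5355
t_6: node(6,0) S=38.3453 payoff=90.1947 vs cont=89.0357 → 90.1947 [stop]  node(6,1) S=55.3698 payoff=73.1702 vs cont=72.0113 → 73.1702 [stop]  node(6,2) S=79.9528 payoff=48.5872 vs cont=47.7063 → 48.5872 [stop]  node(6,3) S=115.4500 payoff=13.0900 vs cont=21.1786 → 21.1786 [wait]  node(6,4) S=166.7072 payoff=0.0000 vs cont=4.4725 → 4.4725 [wait]  node(6,5) S=240.7215 payoff=0.0000 vs cont=0.0000 → 0.0000 [wait]  node(6,6) S=347.5964 payoff=0.0000 vs cont=0.0000 → 0.0000 [wait]  ⇒ S*(6)=79.9528
t_5: node(5,0) S=46.0779 payoff=82.4621 vs cont=81.3032 → 82.4621 [stop]  node(5,1) S=66.5355 payoff=62.0045 vs cont=60.8456 → 62.0045 [stop]  node(5,2) S=96.0757 payoff=32.4643 vs cont=35.1435 → 35.1435 [wait]  node(5,3) S=138.7312 payoff=0.0000 vs cont=13.0604 → 13.0604 [wait]  node(5,4) S=200.3248 payoff=0.0000 vs cont=2.3099 → 2.3099 [wait]  node(5,5) S=289.2644 payoff=0.0000 vs cont=0.0000 → 0.0000 [wait]  ⇒ S*(5)=66.5355
t_4: node(4,0) S=55.3698 payoff=73.1702 vs cont=72.0113 → 73.1702 [stop]  node(4,1) S=79.9528 payoff=48.5872 vs cont=48.6996 → 48.6996 [wait]  node(4,2) S=115.4500 payoff=13.0900 vs cont=24.3480 → 24.3480 [wait]  node(4,3) S=166.7072 payoff=0.0000 vs cont=7.8414 → 7.8414 [wait]  node(4,4) S=240.7215 payoff=0.0000 vs cont=1.1930 → 1.1930 [wait]  ⇒ S*(4)=55.3698
t_3: node(3,0) S=66.5355 payoff=62.0045 vs cont=60.8989 → 62.0045 [stop]  node(3,1) S=96.0757 payoff=32.4643 vs cont=36.7054 → 36.7054 [wait]  node(3,2) S=138.7312 payoff=0.0000 vs cont=16.2959 → 16.2959 [wait]  node(3,3) S=200.3248 payoff=0.0000 vs cont=4.6160 → 4.6160 [wait]  ⇒ S*(3)=66.5355
t_2: node(2,0) S=79.9528 payoff=48.5872 vs cont=49.4408 → 49.4408 [wait]  node(2,1) S=115.4500 payoff=13.0900 vs cont=26.6900 → 26.6900 [wait]  node(2,2) S=166.7072 payoff=0.0000 vs cont=10.6067 → 10.6067 [wait]  ⇒ S*(2)=-
t_1: node(1,0) S=96.0757 payoff=32.4643 vs cont=38.1995 → 38.1995 [wait]  node(1,1) S=138.7312 payoff=0.0000 vs cont=18.8177 → 18.8177 [wait]  ⇒ S*(1)=-
t_0: node(0,0) S=115.4500 payoff=13.0900 vs cont=28.6582 → 28.6582 [wait]  ⇒ S*(0)=-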